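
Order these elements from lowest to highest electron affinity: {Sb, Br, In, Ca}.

Ca, In, Sb, Br

Adding an electron releases more energy for atoms nearer the top right (short of the noble gases).
Neither a single period nor a single group — weigh both effects.
In > Ca: period and group pull opposite ways; the across-period shift dominates (29 vs 2 kJ/mol).
Sb > In: both are in period 5; the period trend gives Sb the larger value.
Br > Sb: both effects reinforce here, so Br is clearly the higher of the two.
For reference (kJ/mol): Ca 2, Br 325, In 29, Sb 103.
So from lowest to highest: Ca < In < Sb < Br.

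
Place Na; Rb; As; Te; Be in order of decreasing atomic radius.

Rb > Na > Te > As > Be

Across a period the added protons contract the valence shell; down a group each new principal shell makes the atom larger.
Here both period and group differ, so the two effects have to be weighed against each other.
As > Be: period and group pull opposite ways; the down-group shift dominates (121 vs 102 pm).
Te > As: the two effects oppose for this pair; the down-group effect wins (136 vs 121 pm).
Na > Te: the two effects oppose for this pair; the across-period effect wins (155 vs 136 pm).
Rb > Na: they share group 1; the group trend gives Rb the larger value.
Tabulated atomic radius (pm): Be 102, Na 155, As 121, Rb 210, Te 136.
So from largest to smallest: Rb > Na > Te > As > Be.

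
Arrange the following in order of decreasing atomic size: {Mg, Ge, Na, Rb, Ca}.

Na is in period 3, group 1; Mg is in period 3, group 2; Ca is in period 4, group 2; Ge is in period 4, group 14; Rb is in period 5, group 1.
Atomic radius shrinks across a period as nuclear charge pulls the same shell inward, and grows down a group as new shells are added.
These span different periods and groups, so the two trends combine.
Mg > Ge: the two effects oppose for this pair; the across-period effect wins (139 vs 121 pm).
Na > Mg: Na lies to the left of Mg in period 3, so the across-period effect alone puts Na larger.
Ca > Na: period and group pull opposite ways; the down-group shift dominates (171 vs 155 pm).
Rb > Ca: both effects reinforce here, so Rb is clearly the larger of the two.
For reference (pm): Na 155, Mg 139, Ca 171, Ge 121, Rb 210.
So from largest to smallest: Rb > Ca > Na > Mg > Ge.

Rb > Ca > Na > Mg > Ge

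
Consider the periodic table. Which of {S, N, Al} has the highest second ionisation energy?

The second ionization energy removes an electron from the +1 ion. For each element: S⁺ still has 5 valence electrons; N⁺ still has 4 valence electrons; Al⁺ still has 2 valence electrons.
All are still removing valence electrons, so compare the +1 ions as you would atoms: IE_2 generally rises across a period (higher Z_eff) and falls down a group (larger shell), subject to the usual subshell exceptions.
Valence configurations: S⁺ [Ne]3s²3p³, N⁺ [He]2s²2p², Al⁺ [Ne]3s².
Approximate IE_2 values (kJ/mol): S 2252, N 2856, Al 1817.
Putting it together, IE_2: Al < S < N.

N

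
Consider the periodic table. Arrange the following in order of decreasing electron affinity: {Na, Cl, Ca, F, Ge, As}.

Cl > F > Ge > As > Na > Ca

F is in period 2, group 17; Na is in period 3, group 1; Cl is in period 3, group 17; Ca is in period 4, group 2; Ge is in period 4, group 14; As is in period 4, group 15.
EA tends to increase across a period and decrease down a group, though the pattern is less regular than for IE or radius.
These span different periods and groups, so the two trends combine.
Na > Ca: period and group pull opposite ways; the down-group shift dominates (53 vs 2 kJ/mol).
As > Na: the two effects oppose for this pair; the across-period effect wins (78 vs 53 kJ/mol).
Ge > As: this pair runs against the simple trend — see the exception note.
F > Ge: both effects reinforce here, so F is clearly the higher of the two.
Cl > F: this pair runs against the simple trend — see the exception note.
Note the exception: Ge has a higher electron affinity than As, contrary to the simple trend — adding an electron to As's half-filled 4p³ is unfavourable, so Ge (4p²) has the more exothermic EA.
Note the exception: Cl has a higher electron affinity than F, contrary to the simple trend — F's small 2p subshell makes the incoming electron feel strong e⁻–e⁻ repulsion, so Cl actually releases more energy on gaining an electron.
For reference (kJ/mol): F 328, Na 53, Cl 349, Ca 2, Ge 119, As 78.
So from highest to lowest: Cl > F > Ge > As > Na > Ca.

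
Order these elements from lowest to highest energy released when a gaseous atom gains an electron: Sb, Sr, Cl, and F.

F is in period 2, group 17; Cl is in period 3, group 17; Sr is in period 5, group 2; Sb is in period 5, group 15.
EA tends to increase across a period and decrease down a group, though the pattern is less regular than for IE or radius.
Neither a single period nor a single group — weigh both effects.
Sb > Sr: Sb lies to the right of Sr in period 5, so the across-period effect alone puts Sb higher.
F > Sb: both effects reinforce here, so F is clearly the higher of the two.
Cl > F: this pair runs against the simple trend — see the exception note.
Note the exception: Cl has a higher electron affinity than F, contrary to the simple trend — F's small 2p subshell makes the incoming electron feel strong e⁻–e⁻ repulsion, so Cl actually releases more energy on gaining an electron.
Approximate values (kJ/mol): F 328, Cl 349, Sr 5, Sb 103.
So from lowest to highest: Sr < Sb < F < Cl.

Sr < Sb < F < Cl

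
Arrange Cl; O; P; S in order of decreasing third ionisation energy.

Consider each +2 ion: Cl²⁺ still has 5 valence electrons; O²⁺ still has 4 valence electrons; P²⁺ still has 3 valence electrons; S²⁺ still has 4 valence electrons.
All are still removing valence electrons, so compare the +2 ions as you would atoms: IE_3 generally rises across a period (higher Z_eff) and falls down a group (larger shell), subject to the usual subshell exceptions.
Valence configurations: Cl²⁺ [Ne]3s²3p³, O²⁺ [He]2s²2p², P²⁺ [Ne]3s²3p¹, S²⁺ [Ne]3s²3p².
The numbers (kJ/mol): Cl 3822, O 5300, P 2914, S 3357.
Overall IE_3 order: P < S < Cl < O.

O > Cl > S > P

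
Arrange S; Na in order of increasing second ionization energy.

S < Na

After 1 electron has been removed, what remains? S⁺ still has 5 valence electrons; Na⁺ is the bare [Ne] core.
Core electrons are held far more tightly than valence electrons, so Na tops the IE_2 order.
The numbers (kJ/mol): S 2252, Na 4562.
Overall IE_2 order: S < Na.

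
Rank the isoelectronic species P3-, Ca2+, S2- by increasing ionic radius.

All of these have 18 electrons, so size is governed by nuclear charge alone: the more protons, the stronger the pull on the same electron cloud, and the smaller the ion.
Nuclear charges: Ca2+ (Z=20), S2- (Z=16), P3- (Z=15).
Smallest to largest: Ca2+ < S2- < P3-.

Ca2+ < S2- < P3-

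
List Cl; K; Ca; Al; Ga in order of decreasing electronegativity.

Al is in period 3, group 13; Cl is in period 3, group 17; K is in period 4, group 1; Ca is in period 4, group 2; Ga is in period 4, group 13.
Smaller atoms with higher effective nuclear charge are more electronegative.
Neither a single period nor a single group — weigh both effects.
Ca > K: Ca lies to the right of K in period 4, so the across-period effect alone puts Ca higher.
Al > Ca: relative to Ca, both the across-period and down-group shifts push Al's electronegativity up.
Ga > Al: this pair runs against the simple trend — see the exception note.
Cl > Ga: both effects reinforce here, so Cl is clearly the higher of the two.
Note the exception: Ga has a higher electronegativity than Al, contrary to the simple trend — poor shielding by filled d (and f) subshells raises the heavier element's effective nuclear charge more than the simple down-group trend predicts.
For reference (Pauling): Al 1.61, Cl 3.16, K 0.82, Ca 1.00, Ga 1.81.
So from highest to lowest: Cl > Ga > Al > Ca > K.

Cl > Ga > Al > Ca > K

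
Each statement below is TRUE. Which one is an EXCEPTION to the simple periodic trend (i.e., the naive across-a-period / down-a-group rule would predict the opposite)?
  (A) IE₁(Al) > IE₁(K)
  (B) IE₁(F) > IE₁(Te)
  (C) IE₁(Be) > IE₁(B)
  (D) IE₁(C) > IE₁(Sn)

The general trend: IE₁ increases across a period and decreases down a group.
(A) Al (period 3, group 13) vs K (period 4, group 1): the stated order agrees with the simple trend.
(B) F (period 2, group 17) vs Te (period 5, group 16): the stated order agrees with the simple trend.
(C) Be (period 2, group 2) vs B (period 2, group 13): the stated order contradicts the simple trend.
(D) C (period 2, group 14) vs Sn (period 5, group 14): the stated order agrees with the simple trend.
The exception is (C): removing B's lone 2p electron is easier than breaking Be's filled 2s².

(C)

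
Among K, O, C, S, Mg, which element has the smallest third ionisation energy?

S

IE_3 is the cost of taking one more electron from the +2 cation: K²⁺ is already 1 electron into the core; O²⁺ still has 4 valence electrons; C²⁺ still has 2 valence electrons; S²⁺ still has 4 valence electrons; Mg²⁺ is the bare [Ne] core.
Usually core removal costs more than valence removal, but here the competition is close: a tightly held n=2 valence electron can cost more to remove than an n=3 core electron, so the actual values have to decide it.
Valence configurations: O²⁺ [He]2s²2p², C²⁺ [He]2s², S²⁺ [Ne]3s²3p².
Approximate IE_3 values (kJ/mol): K 4420, O 5300, C 4620, S 3357, Mg 7733.
Hence IE_3: S < K < C < O < Mg.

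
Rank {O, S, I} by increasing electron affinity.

O is in period 2, group 16; S is in period 3, group 16; I is in period 5, group 17.
Atoms with high Z_eff and room in the valence shell (especially the halogens) have the most exothermic electron affinities.
Here both period and group differ, so the two effects have to be weighed against each other.
S > O: this pair runs against the simple trend — see the exception note.
I > S: period and group pull opposite ways; the across-period shift dominates (295 vs 200 kJ/mol).
Note the exception: S has a higher electron affinity than O, contrary to the simple trend — the compact 2p subshell of O repels the added electron more than S's larger 3p does.
Tabulated electron affinity (kJ/mol): O 141, S 200, I 295.
So from lowest to highest: O < S < I.

O < S < I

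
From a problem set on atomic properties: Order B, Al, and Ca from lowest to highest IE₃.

IE_3 is the cost of taking one more electron from the +2 cation: B²⁺ still has 1 valence electron; Al²⁺ still has 1 valence electron; Ca²⁺ is the bare [Ar] core.
Core electrons are held far more tightly than valence electrons, so Ca tops the IE_3 order.
Valence configurations: B²⁺ [He]2s¹, Al²⁺ [Ne]3s¹.
The numbers (kJ/mol): B 3660, Al 2745, Ca 4912.
Overall IE_3 order: Al < B < Ca.

Al < B < Ca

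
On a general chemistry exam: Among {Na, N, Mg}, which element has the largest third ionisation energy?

After 2 electrons have been removed, what remains? Na²⁺ is already 1 electron into the core; N²⁺ still has 3 valence electrons; Mg²⁺ is the bare [Ne] core.
Pulling an electron out of a noble-gas core costs far more than removing a remaining valence electron, so Na and Mg sit at the high end of IE_3.
The numbers (kJ/mol): Na 6910, N 4578, Mg 7733.
Putting it together, IE_3: N < Na < Mg.

Mg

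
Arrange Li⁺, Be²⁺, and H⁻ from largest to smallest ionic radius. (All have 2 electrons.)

H⁻, Li⁺, Be²⁺

All of these have 2 electrons, so size is governed by nuclear charge alone: the more protons, the stronger the pull on the same electron cloud, and the smaller the ion.
Nuclear charges: Be²⁺ (Z=4), Li⁺ (Z=3), H⁻ (Z=1).
Largest to smallest: H⁻ > Li⁺ > Be²⁺.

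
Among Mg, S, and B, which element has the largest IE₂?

Consider each +1 ion: Mg⁺ still has 1 valence electron; S⁺ still has 5 valence electrons; B⁺ still has 2 valence electrons.
All are still removing valence electrons, so compare the +1 ions as you would atoms: IE_2 generally rises across a period (higher Z_eff) and falls down a group (larger shell), subject to the usual subshell exceptions.
Valence configurations: Mg⁺ [Ne]3s¹, S⁺ [Ne]3s²3p³, B⁺ [He]2s².
Tabulated IE_2 (kJ/mol): Mg 1451, S 2252, B 2427.
So the second ionization energies run Mg < S < B.

B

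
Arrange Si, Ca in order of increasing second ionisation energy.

Consider each +1 ion: Si⁺ still has 3 valence electrons; Ca⁺ still has 1 valence electron.
All are still removing valence electrons, so compare the +1 ions as you would atoms: IE_2 generally rises across a period (higher Z_eff) and falls down a group (larger shell), subject to the usual subshell exceptions.
Valence configurations: Si⁺ [Ne]3s²3p¹, Ca⁺ [Ar]4s¹.
The numbers (kJ/mol): Si 1577, Ca 1145.
Hence IE_2: Ca < Si.

Ca < Si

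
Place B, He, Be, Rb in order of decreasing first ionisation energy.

He is in period 1, group 18; Be is in period 2, group 2; B is in period 2, group 13; Rb is in period 5, group 1.
IE₁ increases left→right with effective nuclear charge and decreases top→bottom as the valence shell moves farther out.
Here both period and group differ, so the two effects have to be weighed against each other.
B > Rb: both effects reinforce here, so B is clearly the higher of the two.
Be > B: this pair runs against the simple trend — see the exception note.
He > Be: relative to Be, both the across-period and down-group shifts push He's first ionization energy up.
Note the exception: Be has a higher first ionization energy than B, contrary to the simple trend — removing B's lone 2p electron is easier than breaking Be's filled 2s².
For reference (kJ/mol): He 2372, Be 900, B 801, Rb 403.
So from highest to lowest: He > Be > B > Rb.

He > Be > B > Rb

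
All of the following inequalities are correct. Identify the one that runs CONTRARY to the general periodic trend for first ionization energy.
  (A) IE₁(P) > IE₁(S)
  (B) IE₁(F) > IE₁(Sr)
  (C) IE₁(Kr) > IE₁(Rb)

(A)

The general trend: first ionization energy increases across a period and decreases down a group.
(A) P (period 3, group 15) vs S (period 3, group 16): the stated order contradicts the simple trend.
(B) F (period 2, group 17) vs Sr (period 5, group 2): the stated order agrees with the simple trend.
(C) Kr (period 4, group 18) vs Rb (period 5, group 1): the stated order agrees with the simple trend.
The exception is (A): S (3p⁴) ionizes more easily than half-filled P (3p³) because the paired 3p electron in S is pushed out by e⁻–e⁻ repulsion.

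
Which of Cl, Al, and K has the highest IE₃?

IE_3 is the cost of taking one more electron from the +2 cation: Cl²⁺ still has 5 valence electrons; Al²⁺ still has 1 valence electron; K²⁺ is already 1 electron into the core.
Pulling an electron out of a noble-gas core costs far more than removing a remaining valence electron, so K sits at the high end of IE_3.
Valence configurations: Cl²⁺ [Ne]3s²3p³, Al²⁺ [Ne]3s¹.
The numbers (kJ/mol): Cl 3822, Al 2745, K 4420.
Overall IE_3 order: Al < Cl < K.

K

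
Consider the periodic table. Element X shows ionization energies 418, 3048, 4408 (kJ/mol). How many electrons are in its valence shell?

Look for the largest jump between consecutive ionization energies: IE2/IE1 ≈ 7.3, far larger than any earlier ratio.
That jump marks the point where a core electron is being removed. So the atom has 1 valence electron.

1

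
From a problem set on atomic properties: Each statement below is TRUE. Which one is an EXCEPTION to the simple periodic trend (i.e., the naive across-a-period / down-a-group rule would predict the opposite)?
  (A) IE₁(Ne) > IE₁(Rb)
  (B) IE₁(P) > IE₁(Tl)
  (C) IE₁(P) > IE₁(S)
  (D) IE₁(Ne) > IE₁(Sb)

The general trend: IE₁ increases across a period and decreases down a group.
(A) Ne (period 2, group 18) vs Rb (period 5, group 1): the stated order agrees with the simple trend.
(B) P (period 3, group 15) vs Tl (period 6, group 13): the stated order agrees with the simple trend.
(C) P (period 3, group 15) vs S (period 3, group 16): the stated order contradicts the simple trend.
(D) Ne (period 2, group 18) vs Sb (period 5, group 15): the stated order agrees with the simple trend.
The exception is (C): S (3p⁴) ionizes more easily than half-filled P (3p³) because the paired 3p electron in S is pushed out by e⁻–e⁻ repulsion.

(C)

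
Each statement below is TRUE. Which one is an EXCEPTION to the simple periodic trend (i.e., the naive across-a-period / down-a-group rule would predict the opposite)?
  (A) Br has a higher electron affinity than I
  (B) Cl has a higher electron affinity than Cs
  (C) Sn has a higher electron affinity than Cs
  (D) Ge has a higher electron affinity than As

(D)

The general trend: electron affinity increases across a period and decreases down a group.
(A) Br (period 4, group 17) vs I (period 5, group 17): the stated order agrees with the simple trend.
(B) Cl (period 3, group 17) vs Cs (period 6, group 1): the stated order agrees with the simple trend.
(C) Sn (period 5, group 14) vs Cs (period 6, group 1): the stated order agrees with the simple trend.
(D) Ge (period 4, group 14) vs As (period 4, group 15): the stated order contradicts the simple trend.
The exception is (D): adding an electron to As's half-filled 4p³ is unfavourable, so Ge (4p²) has the more exothermic EA.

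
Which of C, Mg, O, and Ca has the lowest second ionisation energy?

Ca

The second ionization energy removes an electron from the +1 ion. For each element: C⁺ still has 3 valence electrons; Mg⁺ still has 1 valence electron; O⁺ still has 5 valence electrons; Ca⁺ still has 1 valence electron.
All are still removing valence electrons, so compare the +1 ions as you would atoms: IE_2 generally rises across a period (higher Z_eff) and falls down a group (larger shell), subject to the usual subshell exceptions.
Valence configurations: C⁺ [He]2s²2p¹, Mg⁺ [Ne]3s¹, O⁺ [He]2s²2p³, Ca⁺ [Ar]4s¹.
The numbers (kJ/mol): C 2353, Mg 1451, O 3388, Ca 1145.
Overall IE_2 order: Ca < Mg < C < O.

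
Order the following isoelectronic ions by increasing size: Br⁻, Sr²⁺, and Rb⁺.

Sr²⁺, Rb⁺, Br⁻

All of these have 36 electrons, so size is governed by nuclear charge alone: the more protons, the stronger the pull on the same electron cloud, and the smaller the ion.
Nuclear charges: Sr²⁺ (Z=38), Rb⁺ (Z=37), Br⁻ (Z=35).
Smallest to largest: Sr²⁺ < Rb⁺ < Br⁻.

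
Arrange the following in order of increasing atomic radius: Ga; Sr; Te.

Ga is in period 4, group 13; Sr is in period 5, group 2; Te is in period 5, group 16.
Across a period the added protons contract the valence shell; down a group each new principal shell makes the atom larger.
These span different periods and groups, so the two trends combine.
Te > Ga: period and group pull opposite ways; the down-group shift dominates (136 vs 124 pm).
Sr > Te: both are in period 5; the period trend gives Sr the larger value.
Approximate values (pm): Ga 124, Sr 185, Te 136.
So from smallest to largest: Ga < Te < Sr.

Ga < Te < Sr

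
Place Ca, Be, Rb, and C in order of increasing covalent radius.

Across a period the added protons contract the valence shell; down a group each new principal shell makes the atom larger.
These span different periods and groups, so the two trends combine.
Be > C: Be lies to the left of C in period 2, so the across-period effect alone puts Be larger.
Ca > Be: they share group 2; the group trend gives Ca the larger value.
Rb > Ca: both effects reinforce here, so Rb is clearly the larger of the two.
Tabulated atomic radius (pm): Be 102, C 75, Ca 171, Rb 210.
So from smallest to largest: C < Be < Ca < Rb.

C < Be < Ca < Rb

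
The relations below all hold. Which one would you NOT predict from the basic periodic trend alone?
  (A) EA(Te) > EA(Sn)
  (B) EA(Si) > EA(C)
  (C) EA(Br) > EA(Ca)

The general trend: electron affinity increases across a period and decreases down a group.
(A) Te (period 5, group 16) vs Sn (period 5, group 14): the stated order agrees with the simple trend.
(B) Si (period 3, group 14) vs C (period 2, group 14): the stated order contradicts the simple trend.
(C) Br (period 4, group 17) vs Ca (period 4, group 2): the stated order agrees with the simple trend.
The exception is (B): Si's larger, more diffuse 3p orbitals accept an added electron slightly more readily than C's compact 2p.

(B)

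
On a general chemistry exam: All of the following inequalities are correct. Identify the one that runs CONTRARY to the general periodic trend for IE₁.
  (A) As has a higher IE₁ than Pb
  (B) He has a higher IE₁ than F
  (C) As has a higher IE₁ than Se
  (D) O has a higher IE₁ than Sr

The general trend: IE₁ increases across a period and decreases down a group.
(A) As (period 4, group 15) vs Pb (period 6, group 14): the stated order agrees with the simple trend.
(B) He (period 1, group 18) vs F (period 2, group 17): the stated order agrees with the simple trend.
(C) As (period 4, group 15) vs Se (period 4, group 16): the stated order contradicts the simple trend.
(D) O (period 2, group 16) vs Sr (period 5, group 2): the stated order agrees with the simple trend.
The exception is (C): Se (4p⁴) ionizes more easily than half-filled As (4p³).

(C)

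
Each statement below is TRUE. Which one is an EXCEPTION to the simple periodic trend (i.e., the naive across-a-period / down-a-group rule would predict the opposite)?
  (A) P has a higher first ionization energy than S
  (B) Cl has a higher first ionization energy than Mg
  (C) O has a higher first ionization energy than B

The general trend: first ionization energy increases across a period and decreases down a group.
(A) P (period 3, group 15) vs S (period 3, group 16): the stated order contradicts the simple trend.
(B) Cl (period 3, group 17) vs Mg (period 3, group 2): the stated order agrees with the simple trend.
(C) O (period 2, group 16) vs B (period 2, group 13): the stated order agrees with the simple trend.
The exception is (A): S (3p⁴) ionizes more easily than half-filled P (3p³) because the paired 3p electron in S is pushed out by e⁻–e⁻ repulsion.

(A)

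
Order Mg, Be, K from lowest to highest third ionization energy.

K < Mg < Be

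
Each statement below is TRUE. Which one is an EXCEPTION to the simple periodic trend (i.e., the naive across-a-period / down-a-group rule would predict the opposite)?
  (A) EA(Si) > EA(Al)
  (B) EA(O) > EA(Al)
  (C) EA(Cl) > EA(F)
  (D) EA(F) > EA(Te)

The general trend: electron affinity increases across a period and decreases down a group.
(A) Si (period 3, group 14) vs Al (period 3, group 13): the stated order agrees with the simple trend.
(B) O (period 2, group 16) vs Al (period 3, group 13): the stated order agrees with the simple trend.
(C) Cl (period 3, group 17) vs F (period 2, group 17): the stated order contradicts the simple trend.
(D) F (period 2, group 17) vs Te (period 5, group 16): the stated order agrees with the simple trend.
The exception is (C): F's small 2p subshell makes the incoming electron feel strong e⁻–e⁻ repulsion, so Cl actually releases more energy on gaining an electron.

(C)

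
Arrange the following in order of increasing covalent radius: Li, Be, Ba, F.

Li is in period 2, group 1; Be is in period 2, group 2; F is in period 2, group 17; Ba is in period 6, group 2.
Moving right in a period, electrons are added to the same shell under a stronger nuclear pull, so atoms get smaller; moving down, a new shell is opened and atoms get larger.
Neither a single period nor a single group — weigh both effects.
Be > F: Be lies to the left of F in period 2, so the across-period effect alone puts Be larger.
Li > Be: Li lies to the left of Be in period 2, so the across-period effect alone puts Li larger.
Ba > Li: period and group pull opposite ways; the down-group shift dominates (196 vs 133 pm).
For reference (pm): Li 133, Be 102, F 64, Ba 196.
So from smallest to largest: F < Be < Li < Ba.

F, Be, Li, Ba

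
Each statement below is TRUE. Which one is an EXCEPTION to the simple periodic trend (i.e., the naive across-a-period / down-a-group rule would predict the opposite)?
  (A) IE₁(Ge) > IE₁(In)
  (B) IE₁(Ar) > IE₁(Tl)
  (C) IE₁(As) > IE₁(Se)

(C)

The general trend: first ionisation energy increases across a period and decreases down a group.
(A) Ge (period 4, group 14) vs In (period 5, group 13): the stated order agrees with the simple trend.
(B) Ar (period 3, group 18) vs Tl (period 6, group 13): the stated order agrees with the simple trend.
(C) As (period 4, group 15) vs Se (period 4, group 16): the stated order contradicts the simple trend.
The exception is (C): Se (4p⁴) ionizes more easily than half-filled As (4p³).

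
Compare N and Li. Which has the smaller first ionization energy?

Li is in period 2, group 1; N is in period 2, group 15.
Removing the outermost electron gets harder across a period and easier down a group.
All lie in period 2, so first ionization energy increases left to right.
So Li has the smaller first ionization energy (Li < N).

Li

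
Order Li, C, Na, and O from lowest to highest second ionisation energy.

Consider each +1 ion: Li⁺ is the bare [He] core; C⁺ still has 3 valence electrons; Na⁺ is the bare [Ne] core; O⁺ still has 5 valence electrons.
Pulling an electron out of a noble-gas core costs far more than removing a remaining valence electron, so Na and Li sit at the high end of IE_2.
Valence configurations: C⁺ [He]2s²2p¹, O⁺ [He]2s²2p³.
The numbers (kJ/mol): Li 7298, C 2353, Na 4562, O 3388.
Hence IE_2: C < O < Na < Li.

C, O, Na, Li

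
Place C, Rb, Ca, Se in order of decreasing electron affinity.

Electron affinity generally becomes more exothermic across a period toward the halogens and less exothermic down a group.
Here both period and group differ, so the two effects have to be weighed against each other.
Rb > Ca: this pair runs against the simple trend — see the exception note.
C > Rb: both effects reinforce here, so C is clearly the higher of the two.
Se > C: period and group pull opposite ways; the across-period shift dominates (195 vs 122 kJ/mol).
Note the exception: Rb has a higher electron affinity than Ca, contrary to the simple trend — adding an electron to Ca (ns²) has to open a new, higher-energy np subshell, which is unfavourable.
For reference (kJ/mol): C 122, Ca 2, Se 195, Rb 47.
So from highest to lowest: Se > C > Rb > Ca.

Se, C, Rb, Ca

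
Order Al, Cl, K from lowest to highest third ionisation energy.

Consider each +2 ion: Al²⁺ still has 1 valence electron; Cl²⁺ still has 5 valence electrons; K²⁺ is already 1 electron into the core.
Breaking into a closed-shell core is much more expensive than removing a leftover valence electron — K has the largest IE_3 here.
Valence configurations: Al²⁺ [Ne]3s¹, Cl²⁺ [Ne]3s²3p³.
The numbers (kJ/mol): Al 2745, Cl 3822, K 4420.
Hence IE_3: Al < Cl < K.

Al < Cl < K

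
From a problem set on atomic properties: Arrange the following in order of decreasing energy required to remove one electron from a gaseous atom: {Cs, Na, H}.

H, Na, Cs

H is in period 1, group 1; Na is in period 3, group 1; Cs is in period 6, group 1.
Across a period the outer electron is held more tightly (higher IE₁); down a group it sits in a higher shell, more shielded, and comes off more easily.
All are in group 1, so first ionization energy increases up the group.
So from highest to lowest: H > Na > Cs.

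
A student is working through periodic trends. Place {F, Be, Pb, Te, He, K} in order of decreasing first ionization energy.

He is in period 1, group 18; Be is in period 2, group 2; F is in period 2, group 17; K is in period 4, group 1; Te is in period 5, group 16; Pb is in period 6, group 14.
First ionization energy rises across a period (greater Z_eff holds electrons more tightly) and falls down a group (valence electrons are farther from the nucleus).
Neither a single period nor a single group — weigh both effects.
Pb > K: the two effects oppose for this pair; the across-period effect wins (716 vs 419 kJ/mol).
Te > Pb: both effects reinforce here, so Te is clearly the higher of the two.
Be > Te: period and group pull opposite ways; the down-group shift dominates (900 vs 869 kJ/mol).
F > Be: both are in period 2; the period trend gives F the larger value.
He > F: both effects reinforce here, so He is clearly the higher of the two.
For reference (kJ/mol): He 2372, Be 900, F 1681, K 419, Te 869, Pb 716.
So from highest to lowest: He > F > Be > Te > Pb > K.

He > F > Be > Te > Pb > K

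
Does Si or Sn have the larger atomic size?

Sn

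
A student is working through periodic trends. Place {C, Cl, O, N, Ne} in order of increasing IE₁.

C is in period 2, group 14; N is in period 2, group 15; O is in period 2, group 16; Ne is in period 2, group 18; Cl is in period 3, group 17.
First ionization energy rises across a period (greater Z_eff holds electrons more tightly) and falls down a group (valence electrons are farther from the nucleus).
Neither a single period nor a single group — weigh both effects.
Cl > C: the two effects oppose for this pair; the across-period effect wins (1251 vs 1086 kJ/mol).
O > Cl: the two effects oppose for this pair; the down-group effect wins (1314 vs 1251 kJ/mol).
N > O: this pair runs against the simple trend — see the exception note.
Ne > N: both are in period 2; the period trend gives Ne the larger value.
Note the exception: N has a higher first ionization energy than O, contrary to the simple trend — pairing an electron in O's 2p⁴ costs repulsion energy, so O ionizes more easily than half-filled N (2p³).
For reference (kJ/mol): C 1086, N 1402, O 1314, Ne 2081, Cl 1251.
So from lowest to highest: C < Cl < O < N < Ne.

C < Cl < O < N < Ne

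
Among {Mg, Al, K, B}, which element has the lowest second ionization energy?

Mg

IE_2 is the cost of taking one more electron from the +1 cation: Mg⁺ still has 1 valence electron; Al⁺ still has 2 valence electrons; K⁺ is the bare [Ar] core; B⁺ still has 2 valence electrons.
Pulling an electron out of a noble-gas core costs far more than removing a remaining valence electron, so K sits at the high end of IE_2.
Valence configurations: Mg⁺ [Ne]3s¹, Al⁺ [Ne]3s², B⁺ [He]2s².
The numbers (kJ/mol): Mg 1451, Al 1817, K 3052, B 2427.
So the second ionization energies run Mg < Al < B < K.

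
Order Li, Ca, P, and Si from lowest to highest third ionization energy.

Consider each +2 ion: Li²⁺ is already 1 electron into the core; Ca²⁺ is the bare [Ar] core; P²⁺ still has 3 valence electrons; Si²⁺ still has 2 valence electrons.
Breaking into a closed-shell core is much more expensive than removing a leftover valence electron — Ca and Li have the largest IE_3 here.
Valence configurations: P²⁺ [Ne]3s²3p¹, Si²⁺ [Ne]3s².
P²⁺ loses a lone 3p electron whereas Si²⁺ must break into a filled 3s² pair, so IE_3(Si) > IE_3(P) even though P has the higher nuclear charge.
Approximate IE_3 values (kJ/mol): Li 11815, Ca 4912, P 2914, Si 3232.
Putting it together, IE_3: P < Si < Ca < Li.

P < Si < Ca < Li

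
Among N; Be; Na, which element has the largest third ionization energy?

After 2 electrons have been removed, what remains? N²⁺ still has 3 valence electrons; Be²⁺ is the bare [He] core; Na²⁺ is already 1 electron into the core.
Breaking into a closed-shell core is much more expensive than removing a leftover valence electron — Na and Be have the largest IE_3 here.
Approximate IE_3 values (kJ/mol): N 4578, Be 14849, Na 6910.
Hence IE_3: N < Na < Be.

Be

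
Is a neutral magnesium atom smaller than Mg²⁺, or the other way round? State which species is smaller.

Forming Mg²⁺ removes 2 electrons from Mg. Fewer electrons for the same nuclear charge means less shielding and a higher Z_eff on the remaining electrons, and for main-group metals the entire outer shell is lost.
A cation is smaller than its parent atom: Mg²⁺ < Mg.

Mg²⁺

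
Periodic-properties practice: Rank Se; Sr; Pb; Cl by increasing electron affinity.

Sr, Pb, Se, Cl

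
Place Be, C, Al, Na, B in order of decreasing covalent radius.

Na > Al > Be > B > C

Radius decreases left→right (rising Z_eff, same n) and increases top→bottom (higher n).
Here both period and group differ, so the two effects have to be weighed against each other.
B > C: B lies to the left of C in period 2, so the across-period effect alone puts B larger.
Be > B: both are in period 2; the period trend gives Be the larger value.
Al > Be: period and group pull opposite ways; the down-group shift dominates (126 vs 102 pm).
Na > Al: Na lies to the left of Al in period 3, so the across-period effect alone puts Na larger.
Approximate values (pm): Be 102, B 85, C 75, Na 155, Al 126.
So from largest to smallest: Na > Al > Be > B > C.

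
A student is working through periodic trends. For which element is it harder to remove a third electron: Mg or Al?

Mg

After 2 electrons have been removed, what remains? Mg²⁺ is the bare [Ne] core; Al²⁺ still has 1 valence electron.
Pulling an electron out of a noble-gas core costs far more than removing a remaining valence electron, so Mg sits at the high end of IE_3.
The numbers (kJ/mol): Mg 7733, Al 2745.
Overall IE_3 order: Al < Mg.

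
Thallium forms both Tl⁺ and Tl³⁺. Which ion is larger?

Both ions have Z = 81 protons, but Tl³⁺ has lost more electrons, so its remaining electrons feel a larger effective nuclear charge per electron and are pulled in more tightly.
Higher positive charge → smaller ion, so Tl⁺ > Tl³⁺.

Tl⁺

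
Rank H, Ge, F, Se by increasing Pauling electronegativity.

Ge < H < Se < F

H is in period 1, group 1; F is in period 2, group 17; Ge is in period 4, group 14; Se is in period 4, group 16.
Atoms toward the upper right of the periodic table pull bonding electrons most strongly.
These span different periods and groups, so the two trends combine.
H > Ge: period and group pull opposite ways; the down-group shift dominates (2.20 vs 2.01).
Se > H: the two effects oppose for this pair; the across-period effect wins (2.55 vs 2.20).
F > Se: both effects reinforce here, so F is clearly the higher of the two.
For reference (Pauling): H 2.20, F 3.98, Ge 2.01, Se 2.55.
So from lowest to highest: Ge < H < Se < F.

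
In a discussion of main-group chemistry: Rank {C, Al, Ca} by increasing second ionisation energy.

Ca < Al < C

The second ionization energy removes an electron from the +1 ion. For each element: C⁺ still has 3 valence electrons; Al⁺ still has 2 valence electrons; Ca⁺ still has 1 valence electron.
All are still removing valence electrons, so compare the +1 ions as you would atoms: IE_2 generally rises across a period (higher Z_eff) and falls down a group (larger shell), subject to the usual subshell exceptions.
Valence configurations: C⁺ [He]2s²2p¹, Al⁺ [Ne]3s², Ca⁺ [Ar]4s¹.
Tabulated IE_2 (kJ/mol): C 2353, Al 1817, Ca 1145.
Hence IE_2: Ca < Al < C.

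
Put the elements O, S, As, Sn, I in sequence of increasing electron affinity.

As < Sn < O < S < I

O is in period 2, group 16; S is in period 3, group 16; As is in period 4, group 15; Sn is in period 5, group 14; I is in period 5, group 17.
Adding an electron releases more energy for atoms nearer the top right (short of the noble gases).
These span different periods and groups, so the two trends combine.
Sn > As: this pair runs against the simple trend — see the exception note.
O > Sn: both effects reinforce here, so O is clearly the higher of the two.
S > O: this pair runs against the simple trend — see the exception note.
I > S: period and group pull opposite ways; the across-period shift dominates (295 vs 200 kJ/mol).
Note the exception: Sn has a higher electron affinity than As, contrary to the simple trend — adding an electron to As's half-filled np³ subshell costs electron-pairing energy.
Note the exception: S has a higher electron affinity than O, contrary to the simple trend — the compact 2p subshell of O repels the added electron more than S's larger 3p does.
Tabulated electron affinity (kJ/mol): O 141, S 200, As 78, Sn 107, I 295.
So from lowest to highest: As < Sn < O < S < I.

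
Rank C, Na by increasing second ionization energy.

The second ionization energy removes an electron from the +1 ion. For each element: C⁺ still has 3 valence electrons; Na⁺ is the bare [Ne] core.
Pulling an electron out of a noble-gas core costs far more than removing a remaining valence electron, so Na sits at the high end of IE_2.
The numbers (kJ/mol): C 2353, Na 4562.
Hence IE_2: C < Na.

C < Na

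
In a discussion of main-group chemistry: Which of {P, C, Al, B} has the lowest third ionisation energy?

After 2 electrons have been removed, what remains? P²⁺ still has 3 valence electrons; C²⁺ still has 2 valence electrons; Al²⁺ still has 1 valence electron; B²⁺ still has 1 valence electron.
All are still removing valence electrons, so compare the +2 ions as you would atoms: IE_3 generally rises across a period (higher Z_eff) and falls down a group (larger shell), subject to the usual subshell exceptions.
Valence configurations: P²⁺ [Ne]3s²3p¹, C²⁺ [He]2s², Al²⁺ [Ne]3s¹, B²⁺ [He]2s¹.
Tabulated IE_3 (kJ/mol): P 2914, C 4620, Al 2745, B 3660.
Hence IE_3: Al < P < B < C.

Al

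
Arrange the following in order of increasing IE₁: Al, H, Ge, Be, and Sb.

H is in period 1, group 1; Be is in period 2, group 2; Al is in period 3, group 13; Ge is in period 4, group 14; Sb is in period 5, group 15.
Removing the outermost electron gets harder across a period and easier down a group.
A diagonal step moves right (one effect) and down (the opposite effect) at once.
Ge > Al: the two effects oppose for this pair; the across-period effect wins (762 vs 578 kJ/mol).
Sb > Ge: the two effects oppose for this pair; the across-period effect wins (831 vs 762 kJ/mol).
Be > Sb: period and group pull opposite ways; the down-group shift dominates (900 vs 831 kJ/mol).
H > Be: period and group pull opposite ways; the down-group shift dominates (1312 vs 900 kJ/mol).
For reference (kJ/mol): H 1312, Be 900, Al 578, Ge 762, Sb 831.
So from lowest to highest: Al < Ge < Sb < Be < H.

Al < Ge < Sb < Be < H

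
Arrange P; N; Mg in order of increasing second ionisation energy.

After 1 electron has been removed, what remains? P⁺ still has 4 valence electrons; N⁺ still has 4 valence electrons; Mg⁺ still has 1 valence electron.
All are still removing valence electrons, so compare the +1 ions as you would atoms: IE_2 generally rises across a period (higher Z_eff) and falls down a group (larger shell), subject to the usual subshell exceptions.
Valence configurations: P⁺ [Ne]3s²3p², N⁺ [He]2s²2p², Mg⁺ [Ne]3s¹.
Tabulated IE_2 (kJ/mol): P 1907, N 2856, Mg 1451.
So the second ionization energies run Mg < P < N.

Mg, P, N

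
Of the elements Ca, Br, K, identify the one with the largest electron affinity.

Br

K is in period 4, group 1; Ca is in period 4, group 2; Br is in period 4, group 17.
EA tends to increase across a period and decrease down a group, though the pattern is less regular than for IE or radius.
All lie in period 4; the across-period trend (electron affinity increases left to right) applies, with the exception below.
Note the exception: K has a higher electron affinity than Ca, contrary to the simple trend — adding an electron to Ca (ns²) has to open a new, higher-energy np subshell, which is unfavourable.
Approximate values (kJ/mol): K 48, Ca 2, Br 325.
The largest electron affinity among these belongs to Br.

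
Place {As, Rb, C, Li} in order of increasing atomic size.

C < As < Li < Rb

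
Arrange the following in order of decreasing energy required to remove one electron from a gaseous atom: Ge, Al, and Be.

Be is in period 2, group 2; Al is in period 3, group 13; Ge is in period 4, group 14.
IE₁ increases left→right with effective nuclear charge and decreases top→bottom as the valence shell moves farther out.
These sit on a diagonal, where the across-period and down-group effects partly cancel.
Ge > Al: the two effects oppose for this pair; the across-period effect wins (762 vs 578 kJ/mol).
Be > Ge: period and group pull opposite ways; the down-group shift dominates (900 vs 762 kJ/mol).
Tabulated first ionization energy (kJ/mol): Be 900, Al 578, Ge 762.
So from highest to lowest: Be > Ge > Al.

Be, Ge, Al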